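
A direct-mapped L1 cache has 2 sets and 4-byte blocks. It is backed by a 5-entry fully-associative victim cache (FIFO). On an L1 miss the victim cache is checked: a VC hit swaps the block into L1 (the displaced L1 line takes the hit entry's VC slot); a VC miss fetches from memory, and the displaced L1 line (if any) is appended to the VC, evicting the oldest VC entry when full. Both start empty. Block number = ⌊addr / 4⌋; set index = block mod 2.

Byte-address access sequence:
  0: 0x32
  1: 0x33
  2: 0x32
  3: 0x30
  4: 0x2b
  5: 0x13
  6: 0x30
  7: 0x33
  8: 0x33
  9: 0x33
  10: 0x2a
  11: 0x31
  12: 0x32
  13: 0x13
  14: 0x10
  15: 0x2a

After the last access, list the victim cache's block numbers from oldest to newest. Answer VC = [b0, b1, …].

0: 0x32 (blk 12, set 0) → MISS  vc=[]
1: 0x33 (blk 12, set 0) → L1-HIT  vc=[]
2: 0x32 (blk 12, set 0) → L1-HIT  vc=[]
3: 0x30 (blk 12, set 0) → L1-HIT  vc=[]
4: 0x2b (blk 10, set 0) → MISS  vc=[12]
5: 0x13 (blk 4, set 0) → MISS  vc=[12, 10]
6: 0x30 (blk 12, set 0) → VC-HIT  vc=[4, 10]
7: 0x33 (blk 12, set 0) → L1-HIT  vc=[4, 10]
8: 0x33 (blk 12, set 0) → L1-HIT  vc=[4, 10]
9: 0x33 (blk 12, set 0) → L1-HIT  vc=[4, 10]
10: 0x2a (blk 10, set 0) → VC-HIT  vc=[4, 12]
11: 0x31 (blk 12, set 0) → VC-HIT  vc=[4, 10]
12: 0x32 (blk 12, set 0) → L1-HIT  vc=[4, 10]
13: 0x13 (blk 4, set 0) → VC-HIT  vc=[12, 10]
14: 0x10 (blk 4, set 0) → L1-HIT  vc=[12, 10]
15: 0x2a (blk 10, set 0) → VC-HIT  vc=[12, 4]

VC = [12, 4]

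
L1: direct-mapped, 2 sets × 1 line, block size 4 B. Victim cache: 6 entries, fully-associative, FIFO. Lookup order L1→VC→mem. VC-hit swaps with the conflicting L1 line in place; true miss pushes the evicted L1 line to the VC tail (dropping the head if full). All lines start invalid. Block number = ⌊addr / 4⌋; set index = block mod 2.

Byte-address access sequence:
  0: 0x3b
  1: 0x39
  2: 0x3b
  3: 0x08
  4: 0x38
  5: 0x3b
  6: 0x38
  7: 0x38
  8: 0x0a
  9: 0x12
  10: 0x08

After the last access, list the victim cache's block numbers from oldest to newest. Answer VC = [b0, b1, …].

VC = [14, 4]

#0 0x3b→b14/s0 MISS; vc=[]
#1 0x39→b14/s0 L1-HIT; vc=[]
#2 0x3b→b14/s0 L1-HIT; vc=[]
#3 0x8→b2/s0 MISS; vc=[14]
#4 0x38→b14/s0 VC-HIT; vc=[2]
#5 0x3b→b14/s0 L1-HIT; vc=[2]
#6 0x38→b14/s0 L1-HIT; vc=[2]
#7 0x38→b14/s0 L1-HIT; vc=[2]
#8 0xa→b2/s0 VC-HIT; vc=[14]
#9 0x12→b4/s0 MISS; vc=[14,2]
#10 0x8→b2/s0 VC-HIT; vc=[14,4]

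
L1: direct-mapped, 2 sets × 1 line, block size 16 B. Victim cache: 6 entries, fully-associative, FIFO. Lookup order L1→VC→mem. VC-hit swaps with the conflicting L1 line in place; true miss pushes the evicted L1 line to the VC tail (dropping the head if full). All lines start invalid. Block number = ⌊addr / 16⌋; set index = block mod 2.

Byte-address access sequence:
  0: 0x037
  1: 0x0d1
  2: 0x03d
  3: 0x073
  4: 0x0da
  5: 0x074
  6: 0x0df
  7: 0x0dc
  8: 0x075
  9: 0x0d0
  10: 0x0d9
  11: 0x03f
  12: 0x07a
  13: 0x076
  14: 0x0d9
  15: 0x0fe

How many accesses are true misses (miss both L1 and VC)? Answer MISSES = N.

MISSES = 4

  [0] addr=0x37 blk=3 s=1: MISS | VC []
  [1] addr=0xd1 blk=13 s=1: MISS | VC [3]
  [2] addr=0x3d blk=3 s=1: VC-HIT | VC [13]
  [3] addr=0x73 blk=7 s=1: MISS | VC [13, 3]
  [4] addr=0xda blk=13 s=1: VC-HIT | VC [7, 3]
  [5] addr=0x74 blk=7 s=1: VC-HIT | VC [13, 3]
  [6] addr=0xdf blk=13 s=1: VC-HIT | VC [7, 3]
  [7] addr=0xdc blk=13 s=1: L1-HIT | VC [7, 3]
  [8] addr=0x75 blk=7 s=1: VC-HIT | VC [13, 3]
  [9] addr=0xd0 blk=13 s=1: VC-HIT | VC [7, 3]
  [10] addr=0xd9 blk=13 s=1: L1-HIT | VC [7, 3]
  [11] addr=0x3f blk=3 s=1: VC-HIT | VC [7, 13]
  [12] addr=0x7a blk=7 s=1: VC-HIT | VC [3, 13]
  [13] addr=0x76 blk=7 s=1: L1-HIT | VC [3, 13]
  [14] addr=0xd9 blk=13 s=1: VC-HIT | VC [3, 7]
  [15] addr=0xfe blk=15 s=1: MISS | VC [3, 7, 13]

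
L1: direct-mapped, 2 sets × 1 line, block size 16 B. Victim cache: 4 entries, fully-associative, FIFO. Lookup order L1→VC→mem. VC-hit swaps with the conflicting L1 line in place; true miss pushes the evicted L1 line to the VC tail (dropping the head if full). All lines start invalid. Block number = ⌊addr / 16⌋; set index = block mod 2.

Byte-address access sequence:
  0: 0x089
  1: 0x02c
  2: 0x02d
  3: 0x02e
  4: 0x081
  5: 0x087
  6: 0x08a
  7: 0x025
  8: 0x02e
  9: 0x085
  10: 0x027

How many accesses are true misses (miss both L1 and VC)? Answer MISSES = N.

MISSES = 2

#0 0x89→b8/s0 MISS; vc=[]
#1 0x2c→b2/s0 MISS; vc=[8]
#2 0x2d→b2/s0 L1-HIT; vc=[8]
#3 0x2e→b2/s0 L1-HIT; vc=[8]
#4 0x81→b8/s0 VC-HIT; vc=[2]
#5 0x87→b8/s0 L1-HIT; vc=[2]
#6 0x8a→b8/s0 L1-HIT; vc=[2]
#7 0x25→b2/s0 VC-HIT; vc=[8]
#8 0x2e→b2/s0 L1-HIT; vc=[8]
#9 0x85→b8/s0 VC-HIT; vc=[2]
#10 0x27→b2/s0 VC-HIT; vc=[8]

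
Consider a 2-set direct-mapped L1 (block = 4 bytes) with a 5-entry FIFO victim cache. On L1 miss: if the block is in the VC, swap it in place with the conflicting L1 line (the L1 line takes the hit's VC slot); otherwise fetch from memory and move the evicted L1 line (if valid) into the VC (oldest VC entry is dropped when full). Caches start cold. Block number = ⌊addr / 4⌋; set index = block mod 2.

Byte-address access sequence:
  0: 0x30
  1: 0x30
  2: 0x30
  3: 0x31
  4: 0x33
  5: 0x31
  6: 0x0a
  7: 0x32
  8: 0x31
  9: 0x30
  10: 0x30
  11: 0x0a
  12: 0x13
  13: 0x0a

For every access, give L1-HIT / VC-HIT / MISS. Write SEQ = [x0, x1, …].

  [0] addr=0x30 blk=12 s=0: MISS | VC []
  [1] addr=0x30 blk=12 s=0: L1-HIT | VC []
  [2] addr=0x30 blk=12 s=0: L1-HIT | VC []
  [3] addr=0x31 blk=12 s=0: L1-HIT | VC []
  [4] addr=0x33 blk=12 s=0: L1-HIT | VC []
  [5] addr=0x31 blk=12 s=0: L1-HIT | VC []
  [6] addr=0xa blk=2 s=0: MISS | VC [12]
  [7] addr=0x32 blk=12 s=0: VC-HIT | VC [2]
  [8] addr=0x31 blk=12 s=0: L1-HIT | VC [2]
  [9] addr=0x30 blk=12 s=0: L1-HIT | VC [2]
  [10] addr=0x30 blk=12 s=0: L1-HIT | VC [2]
  [11] addr=0xa blk=2 s=0: VC-HIT | VC [12]
  [12] addr=0x13 blk=4 s=0: MISS | VC [12, 2]
  [13] addr=0xa blk=2 s=0: VC-HIT | VC [12, 4]

SEQ = [MISS, L1-HIT, L1-HIT, L1-HIT, L1-HIT, L1-HIT, MISS, VC-HIT, L1-HIT, L1-HIT, L1-HIT, VC-HIT, MISS, VC-HIT]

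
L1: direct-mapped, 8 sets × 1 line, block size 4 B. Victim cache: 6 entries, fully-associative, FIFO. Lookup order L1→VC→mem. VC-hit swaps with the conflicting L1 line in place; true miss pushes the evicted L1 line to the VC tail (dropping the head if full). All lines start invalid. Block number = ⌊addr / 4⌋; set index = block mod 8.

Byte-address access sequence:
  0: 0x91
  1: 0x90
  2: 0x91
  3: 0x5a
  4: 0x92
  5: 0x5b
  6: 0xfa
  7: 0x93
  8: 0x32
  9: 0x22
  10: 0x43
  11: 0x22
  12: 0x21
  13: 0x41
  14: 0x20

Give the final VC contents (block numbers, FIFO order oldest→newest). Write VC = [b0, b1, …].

VC = [22, 36, 16]

#0 0x91→b36/s4 MISS; vc=[]
#1 0x90→b36/s4 L1-HIT; vc=[]
#2 0x91→b36/s4 L1-HIT; vc=[]
#3 0x5a→b22/s6 MISS; vc=[]
#4 0x92→b36/s4 L1-HIT; vc=[]
#5 0x5b→b22/s6 L1-HIT; vc=[]
#6 0xfa→b62/s6 MISS; vc=[22]
#7 0x93→b36/s4 L1-HIT; vc=[22]
#8 0x32→b12/s4 MISS; vc=[22,36]
#9 0x22→b8/s0 MISS; vc=[22,36]
#10 0x43→b16/s0 MISS; vc=[22,36,8]
#11 0x22→b8/s0 VC-HIT; vc=[22,36,16]
#12 0x21→b8/s0 L1-HIT; vc=[22,36,16]
#13 0x41→b16/s0 VC-HIT; vc=[22,36,8]
#14 0x20→b8/s0 VC-HIT; vc=[22,36,16]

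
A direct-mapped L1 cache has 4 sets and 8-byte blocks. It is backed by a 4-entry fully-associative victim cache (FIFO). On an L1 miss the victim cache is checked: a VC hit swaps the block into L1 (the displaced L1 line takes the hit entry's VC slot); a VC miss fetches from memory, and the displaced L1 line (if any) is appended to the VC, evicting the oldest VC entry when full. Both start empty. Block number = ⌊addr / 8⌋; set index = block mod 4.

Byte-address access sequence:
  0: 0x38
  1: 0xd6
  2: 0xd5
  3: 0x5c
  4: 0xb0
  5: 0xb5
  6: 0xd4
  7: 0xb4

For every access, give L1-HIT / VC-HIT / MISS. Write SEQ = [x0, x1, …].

SEQ = [MISS, MISS, L1-HIT, MISS, MISS, L1-HIT, VC-HIT, VC-HIT]

0: 0x38 (blk 7, set 3) → MISS  vc=[]
1: 0xd6 (blk 26, set 2) → MISS  vc=[]
2: 0xd5 (blk 26, set 2) → L1-HIT  vc=[]
3: 0x5c (blk 11, set 3) → MISS  vc=[7]
4: 0xb0 (blk 22, set 2) → MISS  vc=[7, 26]
5: 0xb5 (blk 22, set 2) → L1-HIT  vc=[7, 26]
6: 0xd4 (blk 26, set 2) → VC-HIT  vc=[7, 22]
7: 0xb4 (blk 22, set 2) → VC-HIT  vc=[7, 26]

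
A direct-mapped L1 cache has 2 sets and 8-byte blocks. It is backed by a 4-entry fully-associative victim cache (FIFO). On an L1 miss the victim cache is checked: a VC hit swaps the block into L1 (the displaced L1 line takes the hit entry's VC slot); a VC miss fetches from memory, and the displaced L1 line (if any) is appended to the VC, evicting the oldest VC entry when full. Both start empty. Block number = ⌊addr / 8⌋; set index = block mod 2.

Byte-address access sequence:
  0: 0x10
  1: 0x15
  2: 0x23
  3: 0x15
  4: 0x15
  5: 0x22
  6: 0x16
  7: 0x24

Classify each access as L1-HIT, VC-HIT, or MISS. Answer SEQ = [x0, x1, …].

  [0] addr=0x10 blk=2 s=0: MISS | VC []
  [1] addr=0x15 blk=2 s=0: L1-HIT | VC []
  [2] addr=0x23 blk=4 s=0: MISS | VC [2]
  [3] addr=0x15 blk=2 s=0: VC-HIT | VC [4]
  [4] addr=0x15 blk=2 s=0: L1-HIT | VC [4]
  [5] addr=0x22 blk=4 s=0: VC-HIT | VC [2]
  [6] addr=0x16 blk=2 s=0: VC-HIT | VC [4]
  [7] addr=0x24 blk=4 s=0: VC-HIT | VC [2]

SEQ = [MISS, L1-HIT, MISS, VC-HIT, L1-HIT, VC-HIT, VC-HIT, VC-HIT]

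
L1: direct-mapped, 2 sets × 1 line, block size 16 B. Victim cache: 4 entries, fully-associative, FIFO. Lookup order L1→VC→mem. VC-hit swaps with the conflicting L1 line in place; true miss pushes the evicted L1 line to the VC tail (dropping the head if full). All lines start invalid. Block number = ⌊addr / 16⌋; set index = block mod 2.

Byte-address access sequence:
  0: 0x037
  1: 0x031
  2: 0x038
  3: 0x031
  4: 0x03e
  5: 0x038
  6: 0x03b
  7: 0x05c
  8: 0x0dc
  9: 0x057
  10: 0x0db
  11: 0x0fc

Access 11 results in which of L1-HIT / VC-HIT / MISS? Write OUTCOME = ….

OUTCOME = MISS

0: 0x37 (blk 3, set 1) → MISS  vc=[]
1: 0x31 (blk 3, set 1) → L1-HIT  vc=[]
2: 0x38 (blk 3, set 1) → L1-HIT  vc=[]
3: 0x31 (blk 3, set 1) → L1-HIT  vc=[]
4: 0x3e (blk 3, set 1) → L1-HIT  vc=[]
5: 0x38 (blk 3, set 1) → L1-HIT  vc=[]
6: 0x3b (blk 3, set 1) → L1-HIT  vc=[]
7: 0x5c (blk 5, set 1) → MISS  vc=[3]
8: 0xdc (blk 13, set 1) → MISS  vc=[3, 5]
9: 0x57 (blk 5, set 1) → VC-HIT  vc=[3, 13]
10: 0xdb (blk 13, set 1) → VC-HIT  vc=[3, 5]
11: 0xfc (blk 15, set 1) → MISS  vc=[3, 5, 13]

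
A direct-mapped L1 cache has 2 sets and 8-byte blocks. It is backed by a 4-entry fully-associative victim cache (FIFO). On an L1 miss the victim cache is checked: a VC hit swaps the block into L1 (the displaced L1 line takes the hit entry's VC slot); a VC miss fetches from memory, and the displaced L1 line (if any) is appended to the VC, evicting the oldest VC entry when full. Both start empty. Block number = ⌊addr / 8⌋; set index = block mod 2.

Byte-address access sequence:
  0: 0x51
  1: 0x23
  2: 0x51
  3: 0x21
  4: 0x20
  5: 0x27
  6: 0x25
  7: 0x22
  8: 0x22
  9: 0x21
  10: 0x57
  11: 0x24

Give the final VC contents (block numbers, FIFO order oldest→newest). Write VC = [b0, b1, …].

#0 0x51→b10/s0 MISS; vc=[]
#1 0x23→b4/s0 MISS; vc=[10]
#2 0x51→b10/s0 VC-HIT; vc=[4]
#3 0x21→b4/s0 VC-HIT; vc=[10]
#4 0x20→b4/s0 L1-HIT; vc=[10]
#5 0x27→b4/s0 L1-HIT; vc=[10]
#6 0x25→b4/s0 L1-HIT; vc=[10]
#7 0x22→b4/s0 L1-HIT; vc=[10]
#8 0x22→b4/s0 L1-HIT; vc=[10]
#9 0x21→b4/s0 L1-HIT; vc=[10]
#10 0x57→b10/s0 VC-HIT; vc=[4]
#11 0x24→b4/s0 VC-HIT; vc=[10]

VC = [10]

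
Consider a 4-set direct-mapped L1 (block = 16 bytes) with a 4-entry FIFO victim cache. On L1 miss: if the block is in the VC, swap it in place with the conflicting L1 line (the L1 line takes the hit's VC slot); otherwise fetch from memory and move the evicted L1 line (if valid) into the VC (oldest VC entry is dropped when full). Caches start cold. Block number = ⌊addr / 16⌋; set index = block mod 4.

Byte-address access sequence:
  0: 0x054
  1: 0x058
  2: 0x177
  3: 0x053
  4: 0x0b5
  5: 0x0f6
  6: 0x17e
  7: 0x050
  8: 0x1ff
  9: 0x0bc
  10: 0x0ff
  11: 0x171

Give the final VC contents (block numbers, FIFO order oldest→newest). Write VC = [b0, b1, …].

VC = [11, 31, 15]

#0 0x54→b5/s1 MISS; vc=[]
#1 0x58→b5/s1 L1-HIT; vc=[]
#2 0x177→b23/s3 MISS; vc=[]
#3 0x53→b5/s1 L1-HIT; vc=[]
#4 0xb5→b11/s3 MISS; vc=[23]
#5 0xf6→b15/s3 MISS; vc=[23,11]
#6 0x17e→b23/s3 VC-HIT; vc=[15,11]
#7 0x50→b5/s1 L1-HIT; vc=[15,11]
#8 0x1ff→b31/s3 MISS; vc=[15,11,23]
#9 0xbc→b11/s3 VC-HIT; vc=[15,31,23]
#10 0xff→b15/s3 VC-HIT; vc=[11,31,23]
#11 0x171→b23/s3 VC-HIT; vc=[11,31,15]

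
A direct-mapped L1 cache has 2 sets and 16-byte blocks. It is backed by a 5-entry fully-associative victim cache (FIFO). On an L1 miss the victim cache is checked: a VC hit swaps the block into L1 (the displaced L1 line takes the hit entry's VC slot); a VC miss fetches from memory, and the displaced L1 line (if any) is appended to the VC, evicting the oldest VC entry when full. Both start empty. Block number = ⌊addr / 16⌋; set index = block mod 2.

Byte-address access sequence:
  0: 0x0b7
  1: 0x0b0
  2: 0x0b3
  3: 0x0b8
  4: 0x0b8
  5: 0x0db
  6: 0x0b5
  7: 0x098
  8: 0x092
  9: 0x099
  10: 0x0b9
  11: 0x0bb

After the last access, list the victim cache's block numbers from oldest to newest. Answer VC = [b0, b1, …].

VC = [13, 9]

#0 0xb7→b11/s1 MISS; vc=[]
#1 0xb0→b11/s1 L1-HIT; vc=[]
#2 0xb3→b11/s1 L1-HIT; vc=[]
#3 0xb8→b11/s1 L1-HIT; vc=[]
#4 0xb8→b11/s1 L1-HIT; vc=[]
#5 0xdb→b13/s1 MISS; vc=[11]
#6 0xb5→b11/s1 VC-HIT; vc=[13]
#7 0x98→b9/s1 MISS; vc=[13,11]
#8 0x92→b9/s1 L1-HIT; vc=[13,11]
#9 0x99→b9/s1 L1-HIT; vc=[13,11]
#10 0xb9→b11/s1 VC-HIT; vc=[13,9]
#11 0xbb→b11/s1 L1-HIT; vc=[13,9]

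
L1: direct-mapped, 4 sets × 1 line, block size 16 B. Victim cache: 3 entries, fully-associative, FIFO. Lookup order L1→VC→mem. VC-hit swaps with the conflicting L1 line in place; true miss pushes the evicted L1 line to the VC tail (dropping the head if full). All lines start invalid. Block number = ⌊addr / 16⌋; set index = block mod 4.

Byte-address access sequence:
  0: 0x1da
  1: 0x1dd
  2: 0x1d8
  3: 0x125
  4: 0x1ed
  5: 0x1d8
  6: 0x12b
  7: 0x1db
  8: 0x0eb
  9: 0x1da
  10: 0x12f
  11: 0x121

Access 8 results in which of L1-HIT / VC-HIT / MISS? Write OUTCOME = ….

#0 0x1da→b29/s1 MISS; vc=[]
#1 0x1dd→b29/s1 L1-HIT; vc=[]
#2 0x1d8→b29/s1 L1-HIT; vc=[]
#3 0x125→b18/s2 MISS; vc=[]
#4 0x1ed→b30/s2 MISS; vc=[18]
#5 0x1d8→b29/s1 L1-HIT; vc=[18]
#6 0x12b→b18/s2 VC-HIT; vc=[30]
#7 0x1db→b29/s1 L1-HIT; vc=[30]
#8 0xeb→b14/s2 MISS; vc=[30,18]
#9 0x1da→b29/s1 L1-HIT; vc=[30,18]
#10 0x12f→b18/s2 VC-HIT; vc=[30,14]
#11 0x121→b18/s2 L1-HIT; vc=[30,14]

OUTCOME = MISS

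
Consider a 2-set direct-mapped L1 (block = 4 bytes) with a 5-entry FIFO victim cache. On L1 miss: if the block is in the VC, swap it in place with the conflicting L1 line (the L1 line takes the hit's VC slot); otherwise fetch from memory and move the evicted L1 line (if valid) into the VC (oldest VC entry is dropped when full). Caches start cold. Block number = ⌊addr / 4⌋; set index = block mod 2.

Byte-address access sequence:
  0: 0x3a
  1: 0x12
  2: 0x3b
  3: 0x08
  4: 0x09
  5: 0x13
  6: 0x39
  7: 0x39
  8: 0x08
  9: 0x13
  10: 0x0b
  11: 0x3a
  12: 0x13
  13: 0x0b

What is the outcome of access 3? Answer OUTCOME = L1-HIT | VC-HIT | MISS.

#0 0x3a→b14/s0 MISS; vc=[]
#1 0x12→b4/s0 MISS; vc=[14]
#2 0x3b→b14/s0 VC-HIT; vc=[4]
#3 0x8→b2/s0 MISS; vc=[4,14]
#4 0x9→b2/s0 L1-HIT; vc=[4,14]
#5 0x13→b4/s0 VC-HIT; vc=[2,14]
#6 0x39→b14/s0 VC-HIT; vc=[2,4]
#7 0x39→b14/s0 L1-HIT; vc=[2,4]
#8 0x8→b2/s0 VC-HIT; vc=[14,4]
#9 0x13→b4/s0 VC-HIT; vc=[14,2]
#10 0xb→b2/s0 VC-HIT; vc=[14,4]
#11 0x3a→b14/s0 VC-HIT; vc=[2,4]
#12 0x13→b4/s0 VC-HIT; vc=[2,14]
#13 0xb→b2/s0 VC-HIT; vc=[4,14]

OUTCOME = MISS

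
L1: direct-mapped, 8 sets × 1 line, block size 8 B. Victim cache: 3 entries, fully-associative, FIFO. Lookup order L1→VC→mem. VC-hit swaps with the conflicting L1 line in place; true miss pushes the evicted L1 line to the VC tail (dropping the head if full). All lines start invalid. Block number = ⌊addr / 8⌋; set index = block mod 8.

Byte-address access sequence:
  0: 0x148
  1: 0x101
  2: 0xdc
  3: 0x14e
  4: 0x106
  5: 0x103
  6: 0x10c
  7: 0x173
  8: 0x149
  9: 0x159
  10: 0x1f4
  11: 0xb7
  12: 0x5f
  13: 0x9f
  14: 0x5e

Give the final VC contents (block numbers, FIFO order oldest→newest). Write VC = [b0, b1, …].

  [0] addr=0x148 blk=41 s=1: MISS | VC []
  [1] addr=0x101 blk=32 s=0: MISS | VC []
  [2] addr=0xdc blk=27 s=3: MISS | VC []
  [3] addr=0x14e blk=41 s=1: L1-HIT | VC []
  [4] addr=0x106 blk=32 s=0: L1-HIT | VC []
  [5] addr=0x103 blk=32 s=0: L1-HIT | VC []
  [6] addr=0x10c blk=33 s=1: MISS | VC [41]
  [7] addr=0x173 blk=46 s=6: MISS | VC [41]
  [8] addr=0x149 blk=41 s=1: VC-HIT | VC [33]
  [9] addr=0x159 blk=43 s=3: MISS | VC [33, 27]
  [10] addr=0x1f4 blk=62 s=6: MISS | VC [33, 27, 46]
  [11] addr=0xb7 blk=22 s=6: MISS | VC [27, 46, 62]
  [12] addr=0x5f blk=11 s=3: MISS | VC [46, 62, 43]
  [13] addr=0x9f blk=19 s=3: MISS | VC [62, 43, 11]
  [14] addr=0x5e blk=11 s=3: VC-HIT | VC [62, 43, 19]

VC = [62, 43, 19]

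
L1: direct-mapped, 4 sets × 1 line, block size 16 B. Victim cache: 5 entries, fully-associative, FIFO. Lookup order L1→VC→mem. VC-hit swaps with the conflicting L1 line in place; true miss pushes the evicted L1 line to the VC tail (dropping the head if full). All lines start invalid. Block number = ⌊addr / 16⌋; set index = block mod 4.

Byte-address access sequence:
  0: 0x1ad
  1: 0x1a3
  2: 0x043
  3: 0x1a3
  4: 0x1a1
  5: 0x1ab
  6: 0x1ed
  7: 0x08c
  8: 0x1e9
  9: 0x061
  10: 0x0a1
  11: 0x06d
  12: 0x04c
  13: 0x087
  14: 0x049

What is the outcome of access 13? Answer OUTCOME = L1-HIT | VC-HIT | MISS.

  [0] addr=0x1ad blk=26 s=2: MISS | VC []
  [1] addr=0x1a3 blk=26 s=2: L1-HIT | VC []
  [2] addr=0x43 blk=4 s=0: MISS | VC []
  [3] addr=0x1a3 blk=26 s=2: L1-HIT | VC []
  [4] addr=0x1a1 blk=26 s=2: L1-HIT | VC []
  [5] addr=0x1ab blk=26 s=2: L1-HIT | VC []
  [6] addr=0x1ed blk=30 s=2: MISS | VC [26]
  [7] addr=0x8c blk=8 s=0: MISS | VC [26, 4]
  [8] addr=0x1e9 blk=30 s=2: L1-HIT | VC [26, 4]
  [9] addr=0x61 blk=6 s=2: MISS | VC [26, 4, 30]
  [10] addr=0xa1 blk=10 s=2: MISS | VC [26, 4, 30, 6]
  [11] addr=0x6d blk=6 s=2: VC-HIT | VC [26, 4, 30, 10]
  [12] addr=0x4c blk=4 s=0: VC-HIT | VC [26, 8, 30, 10]
  [13] addr=0x87 blk=8 s=0: VC-HIT | VC [26, 4, 30, 10]
  [14] addr=0x49 blk=4 s=0: VC-HIT | VC [26, 8, 30, 10]

OUTCOME = VC-HIT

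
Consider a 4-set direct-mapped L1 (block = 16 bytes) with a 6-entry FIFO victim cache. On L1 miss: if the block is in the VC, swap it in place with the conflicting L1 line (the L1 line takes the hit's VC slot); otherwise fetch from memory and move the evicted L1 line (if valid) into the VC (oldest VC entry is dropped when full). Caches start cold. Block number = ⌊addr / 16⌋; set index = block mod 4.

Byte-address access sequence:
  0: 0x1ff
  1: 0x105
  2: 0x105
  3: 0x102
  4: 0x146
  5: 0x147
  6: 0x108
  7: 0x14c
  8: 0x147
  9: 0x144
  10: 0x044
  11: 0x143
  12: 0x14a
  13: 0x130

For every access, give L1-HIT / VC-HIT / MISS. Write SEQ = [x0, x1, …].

SEQ = [MISS, MISS, L1-HIT, L1-HIT, MISS, L1-HIT, VC-HIT, VC-HIT, L1-HIT, L1-HIT, MISS, VC-HIT, L1-HIT, MISS]

0: 0x1ff (blk 31, set 3) → MISS  vc=[]
1: 0x105 (blk 16, set 0) → MISS  vc=[]
2: 0x105 (blk 16, set 0) → L1-HIT  vc=[]
3: 0x102 (blk 16, set 0) → L1-HIT  vc=[]
4: 0x146 (blk 20, set 0) → MISS  vc=[16]
5: 0x147 (blk 20, set 0) → L1-HIT  vc=[16]
6: 0x108 (blk 16, set 0) → VC-HIT  vc=[20]
7: 0x14c (blk 20, set 0) → VC-HIT  vc=[16]
8: 0x147 (blk 20, set 0) → L1-HIT  vc=[16]
9: 0x144 (blk 20, set 0) → L1-HIT  vc=[16]
10: 0x44 (blk 4, set 0) → MISS  vc=[16, 20]
11: 0x143 (blk 20, set 0) → VC-HIT  vc=[16, 4]
12: 0x14a (blk 20, set 0) → L1-HIT  vc=[16, 4]
13: 0x130 (blk 19, set 3) → MISS  vc=[16, 4, 31]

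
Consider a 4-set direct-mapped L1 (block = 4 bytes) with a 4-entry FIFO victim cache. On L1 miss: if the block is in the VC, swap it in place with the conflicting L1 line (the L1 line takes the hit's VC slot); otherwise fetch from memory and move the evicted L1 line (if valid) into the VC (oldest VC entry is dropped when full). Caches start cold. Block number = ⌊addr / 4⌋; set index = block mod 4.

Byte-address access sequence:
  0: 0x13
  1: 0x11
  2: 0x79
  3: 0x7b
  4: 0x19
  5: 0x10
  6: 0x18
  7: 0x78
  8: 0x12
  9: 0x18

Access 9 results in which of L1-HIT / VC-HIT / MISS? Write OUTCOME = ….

#0 0x13→b4/s0 MISS; vc=[]
#1 0x11→b4/s0 L1-HIT; vc=[]
#2 0x79→b30/s2 MISS; vc=[]
#3 0x7b→b30/s2 L1-HIT; vc=[]
#4 0x19→b6/s2 MISS; vc=[30]
#5 0x10→b4/s0 L1-HIT; vc=[30]
#6 0x18→b6/s2 L1-HIT; vc=[30]
#7 0x78→b30/s2 VC-HIT; vc=[6]
#8 0x12→b4/s0 L1-HIT; vc=[6]
#9 0x18→b6/s2 VC-HIT; vc=[30]

OUTCOME = VC-HIT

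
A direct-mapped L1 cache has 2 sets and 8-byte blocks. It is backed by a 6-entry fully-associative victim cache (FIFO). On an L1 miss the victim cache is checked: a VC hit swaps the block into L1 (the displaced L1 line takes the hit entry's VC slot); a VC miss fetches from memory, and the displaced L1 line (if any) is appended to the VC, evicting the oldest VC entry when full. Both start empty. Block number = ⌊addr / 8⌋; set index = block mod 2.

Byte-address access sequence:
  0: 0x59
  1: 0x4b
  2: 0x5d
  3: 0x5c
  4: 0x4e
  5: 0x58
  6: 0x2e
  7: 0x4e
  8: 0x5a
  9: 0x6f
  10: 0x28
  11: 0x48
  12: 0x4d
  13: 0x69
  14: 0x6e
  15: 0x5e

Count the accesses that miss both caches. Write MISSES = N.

MISSES = 4

#0 0x59→b11/s1 MISS; vc=[]
#1 0x4b→b9/s1 MISS; vc=[11]
#2 0x5d→b11/s1 VC-HIT; vc=[9]
#3 0x5c→b11/s1 L1-HIT; vc=[9]
#4 0x4e→b9/s1 VC-HIT; vc=[11]
#5 0x58→b11/s1 VC-HIT; vc=[9]
#6 0x2e→b5/s1 MISS; vc=[9,11]
#7 0x4e→b9/s1 VC-HIT; vc=[5,11]
#8 0x5a→b11/s1 VC-HIT; vc=[5,9]
#9 0x6f→b13/s1 MISS; vc=[5,9,11]
#10 0x28→b5/s1 VC-HIT; vc=[13,9,11]
#11 0x48→b9/s1 VC-HIT; vc=[13,5,11]
#12 0x4d→b9/s1 L1-HIT; vc=[13,5,11]
#13 0x69→b13/s1 VC-HIT; vc=[9,5,11]
#14 0x6e→b13/s1 L1-HIT; vc=[9,5,11]
#15 0x5e→b11/s1 VC-HIT; vc=[9,5,13]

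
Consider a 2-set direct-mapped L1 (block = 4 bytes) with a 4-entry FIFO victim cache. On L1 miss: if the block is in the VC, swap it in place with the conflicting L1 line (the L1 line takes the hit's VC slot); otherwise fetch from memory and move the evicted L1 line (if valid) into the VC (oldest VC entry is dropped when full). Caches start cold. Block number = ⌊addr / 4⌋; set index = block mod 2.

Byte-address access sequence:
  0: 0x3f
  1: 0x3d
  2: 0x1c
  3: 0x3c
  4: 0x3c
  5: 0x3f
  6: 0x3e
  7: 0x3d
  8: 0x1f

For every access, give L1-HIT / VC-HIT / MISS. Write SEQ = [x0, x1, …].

0: 0x3f (blk 15, set 1) → MISS  vc=[]
1: 0x3d (blk 15, set 1) → L1-HIT  vc=[]
2: 0x1c (blk 7, set 1) → MISS  vc=[15]
3: 0x3c (blk 15, set 1) → VC-HIT  vc=[7]
4: 0x3c (blk 15, set 1) → L1-HIT  vc=[7]
5: 0x3f (blk 15, set 1) → L1-HIT  vc=[7]
6: 0x3e (blk 15, set 1) → L1-HIT  vc=[7]
7: 0x3d (blk 15, set 1) → L1-HIT  vc=[7]
8: 0x1f (blk 7, set 1) → VC-HIT  vc=[15]

SEQ = [MISS, L1-HIT, MISS, VC-HIT, L1-HIT, L1-HIT, L1-HIT, L1-HIT, VC-HIT]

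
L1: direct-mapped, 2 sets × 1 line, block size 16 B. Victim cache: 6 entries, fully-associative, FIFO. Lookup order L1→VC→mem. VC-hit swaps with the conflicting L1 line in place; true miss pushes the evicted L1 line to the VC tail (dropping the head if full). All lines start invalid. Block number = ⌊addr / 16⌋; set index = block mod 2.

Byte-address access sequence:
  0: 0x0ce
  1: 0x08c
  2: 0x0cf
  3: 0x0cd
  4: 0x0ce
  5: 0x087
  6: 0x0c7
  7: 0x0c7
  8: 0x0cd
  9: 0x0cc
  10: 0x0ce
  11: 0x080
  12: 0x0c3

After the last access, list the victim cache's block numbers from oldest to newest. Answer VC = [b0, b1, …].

VC = [8]

  [0] addr=0xce blk=12 s=0: MISS | VC []
  [1] addr=0x8c blk=8 s=0: MISS | VC [12]
  [2] addr=0xcf blk=12 s=0: VC-HIT | VC [8]
  [3] addr=0xcd blk=12 s=0: L1-HIT | VC [8]
  [4] addr=0xce blk=12 s=0: L1-HIT | VC [8]
  [5] addr=0x87 blk=8 s=0: VC-HIT | VC [12]
  [6] addr=0xc7 blk=12 s=0: VC-HIT | VC [8]
  [7] addr=0xc7 blk=12 s=0: L1-HIT | VC [8]
  [8] addr=0xcd blk=12 s=0: L1-HIT | VC [8]
  [9] addr=0xcc blk=12 s=0: L1-HIT | VC [8]
  [10] addr=0xce blk=12 s=0: L1-HIT | VC [8]
  [11] addr=0x80 blk=8 s=0: VC-HIT | VC [12]
  [12] addr=0xc3 blk=12 s=0: VC-HIT | VC [8]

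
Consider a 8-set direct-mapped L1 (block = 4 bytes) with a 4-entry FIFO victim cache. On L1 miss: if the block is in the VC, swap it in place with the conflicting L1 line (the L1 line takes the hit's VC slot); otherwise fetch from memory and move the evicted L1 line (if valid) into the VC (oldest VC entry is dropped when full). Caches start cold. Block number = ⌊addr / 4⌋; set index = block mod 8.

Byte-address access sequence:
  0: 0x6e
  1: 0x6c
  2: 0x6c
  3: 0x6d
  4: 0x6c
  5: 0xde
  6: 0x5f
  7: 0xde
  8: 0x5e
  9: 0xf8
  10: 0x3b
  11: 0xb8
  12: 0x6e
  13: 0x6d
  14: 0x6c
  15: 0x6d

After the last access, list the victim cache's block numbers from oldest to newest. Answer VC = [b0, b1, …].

VC = [55, 62, 14]

0: 0x6e (blk 27, set 3) → MISS  vc=[]
1: 0x6c (blk 27, set 3) → L1-HIT  vc=[]
2: 0x6c (blk 27, set 3) → L1-HIT  vc=[]
3: 0x6d (blk 27, set 3) → L1-HIT  vc=[]
4: 0x6c (blk 27, set 3) → L1-HIT  vc=[]
5: 0xde (blk 55, set 7) → MISS  vc=[]
6: 0x5f (blk 23, set 7) → MISS  vc=[55]
7: 0xde (blk 55, set 7) → VC-HIT  vc=[23]
8: 0x5e (blk 23, set 7) → VC-HIT  vc=[55]
9: 0xf8 (blk 62, set 6) → MISS  vc=[55]
10: 0x3b (blk 14, set 6) → MISS  vc=[55, 62]
11: 0xb8 (blk 46, set 6) → MISS  vc=[55, 62, 14]
12: 0x6e (blk 27, set 3) → L1-HIT  vc=[55, 62, 14]
13: 0x6d (blk 27, set 3) → L1-HIT  vc=[55, 62, 14]
14: 0x6c (blk 27, set 3) → L1-HIT  vc=[55, 62, 14]
15: 0x6d (blk 27, set 3) → L1-HIT  vc=[55, 62, 14]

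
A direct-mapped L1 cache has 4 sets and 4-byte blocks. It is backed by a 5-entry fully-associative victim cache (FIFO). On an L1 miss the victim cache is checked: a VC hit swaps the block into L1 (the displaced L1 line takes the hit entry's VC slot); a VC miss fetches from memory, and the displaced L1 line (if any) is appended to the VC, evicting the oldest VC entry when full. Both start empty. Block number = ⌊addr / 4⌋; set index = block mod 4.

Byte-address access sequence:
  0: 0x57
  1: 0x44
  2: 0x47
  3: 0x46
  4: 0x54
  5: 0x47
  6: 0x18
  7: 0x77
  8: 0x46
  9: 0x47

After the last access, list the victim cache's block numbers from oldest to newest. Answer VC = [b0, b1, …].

  [0] addr=0x57 blk=21 s=1: MISS | VC []
  [1] addr=0x44 blk=17 s=1: MISS | VC [21]
  [2] addr=0x47 blk=17 s=1: L1-HIT | VC [21]
  [3] addr=0x46 blk=17 s=1: L1-HIT | VC [21]
  [4] addr=0x54 blk=21 s=1: VC-HIT | VC [17]
  [5] addr=0x47 blk=17 s=1: VC-HIT | VC [21]
  [6] addr=0x18 blk=6 s=2: MISS | VC [21]
  [7] addr=0x77 blk=29 s=1: MISS | VC [21, 17]
  [8] addr=0x46 blk=17 s=1: VC-HIT | VC [21, 29]
  [9] addr=0x47 blk=17 s=1: L1-HIT | VC [21, 29]

VC = [21, 29]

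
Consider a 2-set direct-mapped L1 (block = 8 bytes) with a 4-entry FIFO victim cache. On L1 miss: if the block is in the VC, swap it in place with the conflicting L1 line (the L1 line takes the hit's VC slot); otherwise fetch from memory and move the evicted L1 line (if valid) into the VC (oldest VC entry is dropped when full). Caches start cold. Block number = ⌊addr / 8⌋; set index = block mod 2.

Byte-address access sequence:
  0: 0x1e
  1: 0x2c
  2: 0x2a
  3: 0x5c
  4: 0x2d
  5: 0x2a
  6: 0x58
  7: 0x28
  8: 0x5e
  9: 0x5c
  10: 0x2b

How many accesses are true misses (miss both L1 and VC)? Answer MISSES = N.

#0 0x1e→b3/s1 MISS; vc=[]
#1 0x2c→b5/s1 MISS; vc=[3]
#2 0x2a→b5/s1 L1-HIT; vc=[3]
#3 0x5c→b11/s1 MISS; vc=[3,5]
#4 0x2d→b5/s1 VC-HIT; vc=[3,11]
#5 0x2a→b5/s1 L1-HIT; vc=[3,11]
#6 0x58→b11/s1 VC-HIT; vc=[3,5]
#7 0x28→b5/s1 VC-HIT; vc=[3,11]
#8 0x5e→b11/s1 VC-HIT; vc=[3,5]
#9 0x5c→b11/s1 L1-HIT; vc=[3,5]
#10 0x2b→b5/s1 VC-HIT; vc=[3,11]

MISSES = 3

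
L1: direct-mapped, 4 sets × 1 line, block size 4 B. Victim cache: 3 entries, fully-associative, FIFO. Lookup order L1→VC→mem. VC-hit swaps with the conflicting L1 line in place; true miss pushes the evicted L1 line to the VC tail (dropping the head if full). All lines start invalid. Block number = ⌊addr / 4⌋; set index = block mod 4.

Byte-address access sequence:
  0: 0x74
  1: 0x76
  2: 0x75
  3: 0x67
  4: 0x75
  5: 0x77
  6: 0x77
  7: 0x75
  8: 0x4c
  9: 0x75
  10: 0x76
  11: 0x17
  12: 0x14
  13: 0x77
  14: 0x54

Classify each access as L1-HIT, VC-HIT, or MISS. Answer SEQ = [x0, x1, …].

SEQ = [MISS, L1-HIT, L1-HIT, MISS, VC-HIT, L1-HIT, L1-HIT, L1-HIT, MISS, L1-HIT, L1-HIT, MISS, L1-HIT, VC-HIT, MISS]

0: 0x74 (blk 29, set 1) → MISS  vc=[]
1: 0x76 (blk 29, set 1) → L1-HIT  vc=[]
2: 0x75 (blk 29, set 1) → L1-HIT  vc=[]
3: 0x67 (blk 25, set 1) → MISS  vc=[29]
4: 0x75 (blk 29, set 1) → VC-HIT  vc=[25]
5: 0x77 (blk 29, set 1) → L1-HIT  vc=[25]
6: 0x77 (blk 29, set 1) → L1-HIT  vc=[25]
7: 0x75 (blk 29, set 1) → L1-HIT  vc=[25]
8: 0x4c (blk 19, set 3) → MISS  vc=[25]
9: 0x75 (blk 29, set 1) → L1-HIT  vc=[25]
10: 0x76 (blk 29, set 1) → L1-HIT  vc=[25]
11: 0x17 (blk 5, set 1) → MISS  vc=[25, 29]
12: 0x14 (blk 5, set 1) → L1-HIT  vc=[25, 29]
13: 0x77 (blk 29, set 1) → VC-HIT  vc=[25, 5]
14: 0x54 (blk 21, set 1) → MISS  vc=[25, 5, 29]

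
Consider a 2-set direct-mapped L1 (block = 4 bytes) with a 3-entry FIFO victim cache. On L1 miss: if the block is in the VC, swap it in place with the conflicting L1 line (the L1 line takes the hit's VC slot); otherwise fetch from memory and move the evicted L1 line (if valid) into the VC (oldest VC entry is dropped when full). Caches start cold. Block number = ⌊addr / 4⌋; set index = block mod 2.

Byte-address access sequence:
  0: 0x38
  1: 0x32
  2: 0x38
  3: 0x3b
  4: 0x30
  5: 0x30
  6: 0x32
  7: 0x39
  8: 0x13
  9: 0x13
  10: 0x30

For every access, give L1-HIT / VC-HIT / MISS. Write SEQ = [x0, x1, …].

0: 0x38 (blk 14, set 0) → MISS  vc=[]
1: 0x32 (blk 12, set 0) → MISS  vc=[14]
2: 0x38 (blk 14, set 0) → VC-HIT  vc=[12]
3: 0x3b (blk 14, set 0) → L1-HIT  vc=[12]
4: 0x30 (blk 12, set 0) → VC-HIT  vc=[14]
5: 0x30 (blk 12, set 0) → L1-HIT  vc=[14]
6: 0x32 (blk 12, set 0) → L1-HIT  vc=[14]
7: 0x39 (blk 14, set 0) → VC-HIT  vc=[12]
8: 0x13 (blk 4, set 0) → MISS  vc=[12, 14]
9: 0x13 (blk 4, set 0) → L1-HIT  vc=[12, 14]
10: 0x30 (blk 12, set 0) → VC-HIT  vc=[4, 14]

SEQ = [MISS, MISS, VC-HIT, L1-HIT, VC-HIT, L1-HIT, L1-HIT, VC-HIT, MISS, L1-HIT, VC-HIT]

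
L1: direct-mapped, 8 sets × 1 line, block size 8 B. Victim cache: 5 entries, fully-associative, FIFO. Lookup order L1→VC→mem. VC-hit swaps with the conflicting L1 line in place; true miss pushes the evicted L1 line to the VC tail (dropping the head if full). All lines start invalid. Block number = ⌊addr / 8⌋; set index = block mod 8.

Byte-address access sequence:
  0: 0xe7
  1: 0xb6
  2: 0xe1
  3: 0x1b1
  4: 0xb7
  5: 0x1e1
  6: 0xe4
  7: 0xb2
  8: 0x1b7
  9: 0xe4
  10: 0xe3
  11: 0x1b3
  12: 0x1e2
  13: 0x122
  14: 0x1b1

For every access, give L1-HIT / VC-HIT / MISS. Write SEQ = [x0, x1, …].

#0 0xe7→b28/s4 MISS; vc=[]
#1 0xb6→b22/s6 MISS; vc=[]
#2 0xe1→b28/s4 L1-HIT; vc=[]
#3 0x1b1→b54/s6 MISS; vc=[22]
#4 0xb7→b22/s6 VC-HIT; vc=[54]
#5 0x1e1→b60/s4 MISS; vc=[54,28]
#6 0xe4→b28/s4 VC-HIT; vc=[54,60]
#7 0xb2→b22/s6 L1-HIT; vc=[54,60]
#8 0x1b7→b54/s6 VC-HIT; vc=[22,60]
#9 0xe4→b28/s4 L1-HIT; vc=[22,60]
#10 0xe3→b28/s4 L1-HIT; vc=[22,60]
#11 0x1b3→b54/s6 L1-HIT; vc=[22,60]
#12 0x1e2→b60/s4 VC-HIT; vc=[22,28]
#13 0x122→b36/s4 MISS; vc=[22,28,60]
#14 0x1b1→b54/s6 L1-HIT; vc=[22,28,60]

SEQ = [MISS, MISS, L1-HIT, MISS, VC-HIT, MISS, VC-HIT, L1-HIT, VC-HIT, L1-HIT, L1-HIT, L1-HIT, VC-HIT, MISS, L1-HIT]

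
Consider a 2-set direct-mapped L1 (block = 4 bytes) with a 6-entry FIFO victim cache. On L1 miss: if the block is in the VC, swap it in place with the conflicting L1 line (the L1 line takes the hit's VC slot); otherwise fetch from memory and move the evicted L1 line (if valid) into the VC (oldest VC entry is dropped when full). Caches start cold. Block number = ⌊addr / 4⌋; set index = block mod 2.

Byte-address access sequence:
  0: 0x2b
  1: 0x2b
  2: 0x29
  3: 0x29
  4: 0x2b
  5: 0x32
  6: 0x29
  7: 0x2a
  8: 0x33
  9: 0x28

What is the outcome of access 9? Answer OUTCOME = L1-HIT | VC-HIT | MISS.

OUTCOME = VC-HIT

#0 0x2b→b10/s0 MISS; vc=[]
#1 0x2b→b10/s0 L1-HIT; vc=[]
#2 0x29→b10/s0 L1-HIT; vc=[]
#3 0x29→b10/s0 L1-HIT; vc=[]
#4 0x2b→b10/s0 L1-HIT; vc=[]
#5 0x32→b12/s0 MISS; vc=[10]
#6 0x29→b10/s0 VC-HIT; vc=[12]
#7 0x2a→b10/s0 L1-HIT; vc=[12]
#8 0x33→b12/s0 VC-HIT; vc=[10]
#9 0x28→b10/s0 VC-HIT; vc=[12]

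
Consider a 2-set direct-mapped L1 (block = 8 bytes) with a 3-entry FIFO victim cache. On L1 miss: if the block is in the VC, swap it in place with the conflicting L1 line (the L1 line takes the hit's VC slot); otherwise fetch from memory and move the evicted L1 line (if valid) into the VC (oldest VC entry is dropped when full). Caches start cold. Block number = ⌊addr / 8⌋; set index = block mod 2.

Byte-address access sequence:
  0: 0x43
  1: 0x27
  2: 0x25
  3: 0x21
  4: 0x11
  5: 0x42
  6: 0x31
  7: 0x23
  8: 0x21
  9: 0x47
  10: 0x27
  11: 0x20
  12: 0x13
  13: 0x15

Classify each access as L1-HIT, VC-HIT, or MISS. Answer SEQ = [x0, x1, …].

SEQ = [MISS, MISS, L1-HIT, L1-HIT, MISS, VC-HIT, MISS, VC-HIT, L1-HIT, VC-HIT, VC-HIT, L1-HIT, VC-HIT, L1-HIT]

  [0] addr=0x43 blk=8 s=0: MISS | VC []
  [1] addr=0x27 blk=4 s=0: MISS | VC [8]
  [2] addr=0x25 blk=4 s=0: L1-HIT | VC [8]
  [3] addr=0x21 blk=4 s=0: L1-HIT | VC [8]
  [4] addr=0x11 blk=2 s=0: MISS | VC [8, 4]
  [5] addr=0x42 blk=8 s=0: VC-HIT | VC [2, 4]
  [6] addr=0x31 blk=6 s=0: MISS | VC [2, 4, 8]
  [7] addr=0x23 blk=4 s=0: VC-HIT | VC [2, 6, 8]
  [8] addr=0x21 blk=4 s=0: L1-HIT | VC [2, 6, 8]
  [9] addr=0x47 blk=8 s=0: VC-HIT | VC [2, 6, 4]
  [10] addr=0x27 blk=4 s=0: VC-HIT | VC [2, 6, 8]
  [11] addr=0x20 blk=4 s=0: L1-HIT | VC [2, 6, 8]
  [12] addr=0x13 blk=2 s=0: VC-HIT | VC [4, 6, 8]
  [13] addr=0x15 blk=2 s=0: L1-HIT | VC [4, 6, 8]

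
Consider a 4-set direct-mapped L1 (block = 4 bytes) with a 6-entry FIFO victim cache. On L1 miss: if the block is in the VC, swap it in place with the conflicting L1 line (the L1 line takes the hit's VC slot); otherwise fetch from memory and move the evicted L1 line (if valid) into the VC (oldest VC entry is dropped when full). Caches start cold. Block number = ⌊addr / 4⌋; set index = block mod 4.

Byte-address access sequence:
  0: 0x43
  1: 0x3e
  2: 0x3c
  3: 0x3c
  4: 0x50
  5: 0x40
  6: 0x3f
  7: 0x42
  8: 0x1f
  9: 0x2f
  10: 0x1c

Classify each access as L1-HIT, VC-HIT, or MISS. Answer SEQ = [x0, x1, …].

SEQ = [MISS, MISS, L1-HIT, L1-HIT, MISS, VC-HIT, L1-HIT, L1-HIT, MISS, MISS, VC-HIT]

0: 0x43 (blk 16, set 0) → MISS  vc=[]
1: 0x3e (blk 15, set 3) → MISS  vc=[]
2: 0x3c (blk 15, set 3) → L1-HIT  vc=[]
3: 0x3c (blk 15, set 3) → L1-HIT  vc=[]
4: 0x50 (blk 20, set 0) → MISS  vc=[16]
5: 0x40 (blk 16, set 0) → VC-HIT  vc=[20]
6: 0x3f (blk 15, set 3) → L1-HIT  vc=[20]
7: 0x42 (blk 16, set 0) → L1-HIT  vc=[20]
8: 0x1f (blk 7, set 3) → MISS  vc=[20, 15]
9: 0x2f (blk 11, set 3) → MISS  vc=[20, 15, 7]
10: 0x1c (blk 7, set 3) → VC-HIT  vc=[20, 15, 11]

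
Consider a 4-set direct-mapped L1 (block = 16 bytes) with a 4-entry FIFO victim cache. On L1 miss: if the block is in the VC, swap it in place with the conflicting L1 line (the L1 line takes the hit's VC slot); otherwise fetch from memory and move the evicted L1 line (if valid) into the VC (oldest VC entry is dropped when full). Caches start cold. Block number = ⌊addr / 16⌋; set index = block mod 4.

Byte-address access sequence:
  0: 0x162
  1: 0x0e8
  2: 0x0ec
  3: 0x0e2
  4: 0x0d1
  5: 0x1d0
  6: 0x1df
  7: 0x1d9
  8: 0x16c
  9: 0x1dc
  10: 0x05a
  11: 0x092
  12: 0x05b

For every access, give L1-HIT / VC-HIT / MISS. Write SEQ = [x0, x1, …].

0: 0x162 (blk 22, set 2) → MISS  vc=[]
1: 0xe8 (blk 14, set 2) → MISS  vc=[22]
2: 0xec (blk 14, set 2) → L1-HIT  vc=[22]
3: 0xe2 (blk 14, set 2) → L1-HIT  vc=[22]
4: 0xd1 (blk 13, set 1) → MISS  vc=[22]
5: 0x1d0 (blk 29, set 1) → MISS  vc=[22, 13]
6: 0x1df (blk 29, set 1) → L1-HIT  vc=[22, 13]
7: 0x1d9 (blk 29, set 1) → L1-HIT  vc=[22, 13]
8: 0x16c (blk 22, set 2) → VC-HIT  vc=[14, 13]
9: 0x1dc (blk 29, set 1) → L1-HIT  vc=[14, 13]
10: 0x5a (blk 5, set 1) → MISS  vc=[14, 13, 29]
11: 0x92 (blk 9, set 1) → MISS  vc=[14, 13, 29, 5]
12: 0x5b (blk 5, set 1) → VC-HIT  vc=[14, 13, 29, 9]

SEQ = [MISS, MISS, L1-HIT, L1-HIT, MISS, MISS, L1-HIT, L1-HIT, VC-HIT, L1-HIT, MISS, MISS, VC-HIT]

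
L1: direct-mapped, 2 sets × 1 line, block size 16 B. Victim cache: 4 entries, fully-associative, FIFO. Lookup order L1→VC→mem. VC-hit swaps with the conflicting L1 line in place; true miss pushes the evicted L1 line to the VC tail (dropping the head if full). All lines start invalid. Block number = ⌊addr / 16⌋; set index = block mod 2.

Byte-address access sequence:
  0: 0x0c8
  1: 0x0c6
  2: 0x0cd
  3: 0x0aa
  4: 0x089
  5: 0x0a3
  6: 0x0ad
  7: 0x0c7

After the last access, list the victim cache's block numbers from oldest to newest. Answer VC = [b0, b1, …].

  [0] addr=0xc8 blk=12 s=0: MISS | VC []
  [1] addr=0xc6 blk=12 s=0: L1-HIT | VC []
  [2] addr=0xcd blk=12 s=0: L1-HIT | VC []
  [3] addr=0xaa blk=10 s=0: MISS | VC [12]
  [4] addr=0x89 blk=8 s=0: MISS | VC [12, 10]
  [5] addr=0xa3 blk=10 s=0: VC-HIT | VC [12, 8]
  [6] addr=0xad blk=10 s=0: L1-HIT | VC [12, 8]
  [7] addr=0xc7 blk=12 s=0: VC-HIT | VC [10, 8]

VC = [10, 8]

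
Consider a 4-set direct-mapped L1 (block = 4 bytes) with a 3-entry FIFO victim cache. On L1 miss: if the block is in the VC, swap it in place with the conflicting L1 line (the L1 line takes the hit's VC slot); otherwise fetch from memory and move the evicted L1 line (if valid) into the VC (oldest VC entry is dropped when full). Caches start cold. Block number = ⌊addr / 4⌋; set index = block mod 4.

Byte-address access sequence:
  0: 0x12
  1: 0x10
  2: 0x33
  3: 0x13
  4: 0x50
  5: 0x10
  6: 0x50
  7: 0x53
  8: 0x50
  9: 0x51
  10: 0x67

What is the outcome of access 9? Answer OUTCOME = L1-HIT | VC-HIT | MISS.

  [0] addr=0x12 blk=4 s=0: MISS | VC []
  [1] addr=0x10 blk=4 s=0: L1-HIT | VC []
  [2] addr=0x33 blk=12 s=0: MISS | VC [4]
  [3] addr=0x13 blk=4 s=0: VC-HIT | VC [12]
  [4] addr=0x50 blk=20 s=0: MISS | VC [12, 4]
  [5] addr=0x10 blk=4 s=0: VC-HIT | VC [12, 20]
  [6] addr=0x50 blk=20 s=0: VC-HIT | VC [12, 4]
  [7] addr=0x53 blk=20 s=0: L1-HIT | VC [12, 4]
  [8] addr=0x50 blk=20 s=0: L1-HIT | VC [12, 4]
  [9] addr=0x51 blk=20 s=0: L1-HIT | VC [12, 4]
  [10] addr=0x67 blk=25 s=1: MISS | VC [12, 4]

OUTCOME = L1-HIT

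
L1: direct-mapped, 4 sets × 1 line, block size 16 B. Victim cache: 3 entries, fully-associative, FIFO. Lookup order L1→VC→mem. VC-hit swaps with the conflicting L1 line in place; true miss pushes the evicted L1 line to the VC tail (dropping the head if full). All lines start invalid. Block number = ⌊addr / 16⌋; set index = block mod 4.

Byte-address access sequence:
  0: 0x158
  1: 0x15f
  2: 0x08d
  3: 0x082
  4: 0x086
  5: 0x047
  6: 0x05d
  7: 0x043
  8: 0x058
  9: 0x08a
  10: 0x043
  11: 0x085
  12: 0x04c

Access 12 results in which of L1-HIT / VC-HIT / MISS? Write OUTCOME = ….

  [0] addr=0x158 blk=21 s=1: MISS | VC []
  [1] addr=0x15f blk=21 s=1: L1-HIT | VC []
  [2] addr=0x8d blk=8 s=0: MISS | VC []
  [3] addr=0x82 blk=8 s=0: L1-HIT | VC []
  [4] addr=0x86 blk=8 s=0: L1-HIT | VC []
  [5] addr=0x47 blk=4 s=0: MISS | VC [8]
  [6] addr=0x5d blk=5 s=1: MISS | VC [8, 21]
  [7] addr=0x43 blk=4 s=0: L1-HIT | VC [8, 21]
  [8] addr=0x58 blk=5 s=1: L1-HIT | VC [8, 21]
  [9] addr=0x8a blk=8 s=0: VC-HIT | VC [4, 21]
  [10] addr=0x43 blk=4 s=0: VC-HIT | VC [8, 21]
  [11] addr=0x85 blk=8 s=0: VC-HIT | VC [4, 21]
  [12] addr=0x4c blk=4 s=0: VC-HIT | VC [8, 21]

OUTCOME = VC-HIT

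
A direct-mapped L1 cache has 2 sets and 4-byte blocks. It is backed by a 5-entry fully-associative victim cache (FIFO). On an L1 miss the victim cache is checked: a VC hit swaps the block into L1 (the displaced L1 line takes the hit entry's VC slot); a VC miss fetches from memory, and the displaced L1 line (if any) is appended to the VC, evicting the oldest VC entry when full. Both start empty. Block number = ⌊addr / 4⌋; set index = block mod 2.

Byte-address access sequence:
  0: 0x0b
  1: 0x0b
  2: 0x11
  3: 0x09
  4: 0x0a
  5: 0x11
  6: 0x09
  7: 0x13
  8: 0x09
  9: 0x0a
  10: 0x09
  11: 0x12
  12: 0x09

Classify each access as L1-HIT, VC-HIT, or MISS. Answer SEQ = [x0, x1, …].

0: 0xb (blk 2, set 0) → MISS  vc=[]
1: 0xb (blk 2, set 0) → L1-HIT  vc=[]
2: 0x11 (blk 4, set 0) → MISS  vc=[2]
3: 0x9 (blk 2, set 0) → VC-HIT  vc=[4]
4: 0xa (blk 2, set 0) → L1-HIT  vc=[4]
5: 0x11 (blk 4, set 0) → VC-HIT  vc=[2]
6: 0x9 (blk 2, set 0) → VC-HIT  vc=[4]
7: 0x13 (blk 4, set 0) → VC-HIT  vc=[2]
8: 0x9 (blk 2, set 0) → VC-HIT  vc=[4]
9: 0xa (blk 2, set 0) → L1-HIT  vc=[4]
10: 0x9 (blk 2, set 0) → L1-HIT  vc=[4]
11: 0x12 (blk 4, set 0) → VC-HIT  vc=[2]
12: 0x9 (blk 2, set 0) → VC-HIT  vc=[4]

SEQ = [MISS, L1-HIT, MISS, VC-HIT, L1-HIT, VC-HIT, VC-HIT, VC-HIT, VC-HIT, L1-HIT, L1-HIT, VC-HIT, VC-HIT]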